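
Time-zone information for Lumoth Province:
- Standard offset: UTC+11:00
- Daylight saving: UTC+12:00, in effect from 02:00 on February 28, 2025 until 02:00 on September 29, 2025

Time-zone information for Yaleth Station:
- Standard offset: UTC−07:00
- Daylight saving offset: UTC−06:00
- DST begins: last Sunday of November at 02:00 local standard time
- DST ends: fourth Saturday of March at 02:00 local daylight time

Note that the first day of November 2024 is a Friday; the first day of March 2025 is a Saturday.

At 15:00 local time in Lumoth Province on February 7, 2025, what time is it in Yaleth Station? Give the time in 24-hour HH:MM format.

22:00

February 7, 2025 does not fall between 28 February and 29 September, so daylight saving is not in effect and Lumoth Province is at UTC+11:00.
15:00 Lumoth Province − 11h = 04:00 UTC.
1 November 2024 is a Friday, so Sundays fall on 3, 10, 17, 24; the last is November 24.
1 March 2025 is a Saturday, so the first Saturday is March 1 and the fourth is March 22.
At the standard offset (UTC−07:00), 04:00 UTC − 7h = 21:00 Yaleth Station standard time (rolling into the previous day, 6 February 2025).
The standard-time date in Yaleth Station, February 6, 2025, lies within the daylight-saving period (24 November 2024 – 22 March 2025), so Yaleth Station is on daylight time, UTC−06:00.
04:00 UTC − 6h = 22:00 Yaleth Station (rolling into the previous day, 6 February 2025).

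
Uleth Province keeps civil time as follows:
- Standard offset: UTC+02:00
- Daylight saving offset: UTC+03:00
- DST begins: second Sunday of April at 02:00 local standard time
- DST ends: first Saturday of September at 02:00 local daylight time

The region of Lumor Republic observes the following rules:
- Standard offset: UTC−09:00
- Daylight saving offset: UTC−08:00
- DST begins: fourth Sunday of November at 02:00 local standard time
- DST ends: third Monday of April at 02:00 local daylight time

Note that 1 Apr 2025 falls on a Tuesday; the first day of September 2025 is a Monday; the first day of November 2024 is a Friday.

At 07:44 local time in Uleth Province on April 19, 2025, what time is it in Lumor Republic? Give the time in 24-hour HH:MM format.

1 April 2025 is a Tuesday, so the first Sunday is April 6 and the second is April 13.
1 September 2025 is a Monday, so the first Saturday is September 6.
Daylight saving runs 13 April – 6 September; April 19, 2025 is inside that window, so Uleth Province is at UTC+03:00.
07:44 Uleth Province − 3h = 04:44 UTC.
1 November 2024 is a Friday, so the first Sunday is November 3 and the fourth is November 24.
1 April 2025 is a Tuesday, so the first Monday is April 7 and the third is April 21.
At the standard offset (UTC−09:00), 04:44 UTC − 9h = 19:44 Lumor Republic standard time (rolling into the previous day, 18 April 2025).
The standard-time date in Lumor Republic, April 18, 2025, lies within the daylight-saving period (24 November 2024 – 21 April 2025), so Lumor Republic is on daylight time, UTC−08:00.
04:44 UTC − 8h = 20:44 Lumor Republic (rolling into the previous day, 18 April 2025).

20:44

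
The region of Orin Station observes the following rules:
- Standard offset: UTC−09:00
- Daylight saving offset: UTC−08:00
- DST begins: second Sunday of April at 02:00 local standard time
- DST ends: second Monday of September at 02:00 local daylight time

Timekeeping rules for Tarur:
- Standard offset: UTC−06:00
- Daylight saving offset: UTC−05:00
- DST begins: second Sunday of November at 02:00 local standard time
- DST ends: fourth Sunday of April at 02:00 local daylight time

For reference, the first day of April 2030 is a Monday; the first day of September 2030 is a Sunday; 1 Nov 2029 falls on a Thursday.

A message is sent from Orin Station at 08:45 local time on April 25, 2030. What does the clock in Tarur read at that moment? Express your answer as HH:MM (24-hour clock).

1 April 2030 is a Monday, so the first Sunday is April 7 and the second is April 14.
1 September 2030 is a Sunday, so the first Monday is September 2 and the second is September 9.
April 25, 2030 falls between 14 April and 9 September, so daylight saving is in effect and Orin Station is at UTC−08:00.
08:45 Orin Station + 8h = 16:45 UTC.
1 November 2029 is a Thursday, so the first Sunday is November 4 and the second is November 11.
1 April 2030 is a Monday, so the first Sunday is April 7 and the fourth is April 28.
At the standard offset (UTC−06:00), 16:45 UTC − 6h = 10:45 Tarur standard time.
The standard-time date in Tarur, April 25, 2030, falls between 11 November 2029 and 28 April 2030, so daylight saving is in effect and Tarur is at UTC−05:00.
16:45 UTC − 5h = 11:45 Tarur.

11:45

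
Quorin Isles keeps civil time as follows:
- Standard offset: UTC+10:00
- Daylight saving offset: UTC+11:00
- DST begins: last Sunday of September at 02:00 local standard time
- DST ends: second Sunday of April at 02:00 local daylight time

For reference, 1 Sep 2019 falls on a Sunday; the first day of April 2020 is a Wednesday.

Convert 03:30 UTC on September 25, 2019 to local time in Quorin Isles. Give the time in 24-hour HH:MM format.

1 September 2019 is a Sunday, so Sundays fall on 1, 8, 15, 22, 29; the last is September 29.
1 April 2020 is a Wednesday, so the first Sunday is April 5 and the second is April 12.
At the standard offset (UTC+10:00), 03:30 UTC + 10h = 13:30 Quorin Isles standard time.
The standard-time date in Quorin Isles, September 25, 2019, does not fall between 29 September 2019 and 12 April 2020, so daylight saving is not in effect and Quorin Isles is at UTC+10:00.
03:30 UTC + 10h = 13:30 local.

13:30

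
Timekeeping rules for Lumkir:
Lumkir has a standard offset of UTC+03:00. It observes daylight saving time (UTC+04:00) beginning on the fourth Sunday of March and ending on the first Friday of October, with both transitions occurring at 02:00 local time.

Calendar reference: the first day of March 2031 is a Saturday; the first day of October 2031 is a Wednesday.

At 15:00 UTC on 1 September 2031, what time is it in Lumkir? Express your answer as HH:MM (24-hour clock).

1 March 2031 is a Saturday, so the first Sunday is March 2 and the fourth is March 23.
1 October 2031 is a Wednesday, so the first Friday is October 3.
At the standard offset (UTC+03:00), 15:00 UTC + 3h = 18:00 Lumkir standard time.
The standard-time date in Lumkir, 1 September 2031, lies within the daylight-saving period (23 March – 3 October), so Lumkir is on daylight time, UTC+04:00.
15:00 UTC + 4h = 19:00 local.

19:00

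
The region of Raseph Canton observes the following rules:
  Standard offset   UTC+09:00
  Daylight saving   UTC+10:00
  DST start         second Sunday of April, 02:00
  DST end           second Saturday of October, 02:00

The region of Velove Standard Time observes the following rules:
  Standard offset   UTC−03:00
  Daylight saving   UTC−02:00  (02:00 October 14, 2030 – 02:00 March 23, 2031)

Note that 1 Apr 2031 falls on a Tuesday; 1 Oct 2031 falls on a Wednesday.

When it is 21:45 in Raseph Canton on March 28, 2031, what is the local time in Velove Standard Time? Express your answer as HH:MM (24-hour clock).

09:45

1 April 2031 is a Tuesday, so the first Sunday is April 6 and the second is April 13.
1 October 2031 is a Wednesday, so the first Saturday is October 4 and the second is October 11.
Daylight saving runs 13 April – 11 October; March 28, 2031 is outside that window, so Raseph Canton is on standard time at UTC+09:00.
21:45 Raseph Canton − 9h = 12:45 UTC.
At the standard offset (UTC−03:00), 12:45 UTC − 3h = 09:45 Velove Standard Time standard time.
Daylight saving runs 14 October 2030 – 23 March 2031; the standard-time date in Velove Standard Time, March 28, 2031, is outside that window, so Velove Standard Time is on standard time at UTC−03:00.
12:45 UTC − 3h = 09:45 Velove Standard Time.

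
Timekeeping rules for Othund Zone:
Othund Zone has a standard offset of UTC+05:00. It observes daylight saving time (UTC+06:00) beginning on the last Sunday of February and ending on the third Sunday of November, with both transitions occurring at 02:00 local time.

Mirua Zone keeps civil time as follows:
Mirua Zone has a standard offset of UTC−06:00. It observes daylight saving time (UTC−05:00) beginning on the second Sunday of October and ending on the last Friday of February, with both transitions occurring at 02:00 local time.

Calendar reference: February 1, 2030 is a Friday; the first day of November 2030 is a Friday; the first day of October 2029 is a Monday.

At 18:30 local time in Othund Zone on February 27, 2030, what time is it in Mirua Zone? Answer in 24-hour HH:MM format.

06:30

1 February 2030 is a Friday, so Sundays fall on 3, 10, 17, 24; the last is February 24.
1 November 2030 is a Friday, so the first Sunday is November 3 and the third is November 17.
Daylight saving runs 24 February – 17 November; February 27, 2030 is inside that window, so Othund Zone is at UTC+06:00.
18:30 Othund Zone − 6h = 12:30 UTC.
1 October 2029 is a Monday, so the first Sunday is October 7 and the second is October 14.
1 February 2030 is a Friday, so Fridays fall on 1, 8, 15, 22; the last is February 22.
At the standard offset (UTC−06:00), 12:30 UTC − 6h = 06:30 Mirua Zone standard time.
Daylight saving runs 14 October 2029 – 22 February 2030; the standard-time date in Mirua Zone, February 27, 2030, is outside that window, so Mirua Zone is on standard time at UTC−06:00.
12:30 UTC − 6h = 06:30 Mirua Zone.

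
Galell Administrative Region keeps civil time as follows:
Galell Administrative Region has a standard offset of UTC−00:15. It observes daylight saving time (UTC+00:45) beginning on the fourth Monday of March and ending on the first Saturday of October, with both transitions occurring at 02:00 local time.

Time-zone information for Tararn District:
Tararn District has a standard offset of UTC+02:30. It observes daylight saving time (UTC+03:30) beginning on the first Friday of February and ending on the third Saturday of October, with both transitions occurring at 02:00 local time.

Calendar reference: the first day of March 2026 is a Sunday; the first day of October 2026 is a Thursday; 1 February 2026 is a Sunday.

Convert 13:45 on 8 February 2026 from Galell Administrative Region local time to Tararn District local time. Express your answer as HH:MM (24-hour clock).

17:30

1 March 2026 is a Sunday, so the first Monday is March 2 and the fourth is March 23.
1 October 2026 is a Thursday, so the first Saturday is October 3.
Daylight saving runs 23 March – 3 October; 8 February 2026 is outside that window, so Galell Administrative Region is on standard time at UTC−00:15.
13:45 Galell Administrative Region + 0h15m = 14:00 UTC.
1 February 2026 is a Sunday, so the first Friday is February 6.
1 October 2026 is a Thursday, so the first Saturday is October 3 and the third is October 17.
At the standard offset (UTC+02:30), 14:00 UTC + 2h30m = 16:30 Tararn District standard time.
The standard-time date in Tararn District, 8 February 2026, falls between 6 February and 17 October, so daylight saving is in effect and Tararn District is at UTC+03:30.
14:00 UTC + 3h30m = 17:30 Tararn District.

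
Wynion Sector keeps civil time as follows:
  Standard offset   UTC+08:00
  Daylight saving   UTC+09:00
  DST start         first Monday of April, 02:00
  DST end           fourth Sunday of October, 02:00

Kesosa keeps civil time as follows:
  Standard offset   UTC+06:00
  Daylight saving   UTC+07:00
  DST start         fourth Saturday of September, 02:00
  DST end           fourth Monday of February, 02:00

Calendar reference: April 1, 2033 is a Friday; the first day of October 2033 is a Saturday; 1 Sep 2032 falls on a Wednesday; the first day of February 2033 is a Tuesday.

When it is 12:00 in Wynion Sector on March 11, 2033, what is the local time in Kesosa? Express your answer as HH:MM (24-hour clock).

1 April 2033 is a Friday, so the first Monday is April 4.
1 October 2033 is a Saturday, so the first Sunday is October 2 and the fourth is October 23.
Daylight saving runs 4 April – 23 October; March 11, 2033 is outside that window, so Wynion Sector is on standard time at UTC+08:00.
12:00 Wynion Sector − 8h = 04:00 UTC.
1 September 2032 is a Wednesday, so the first Saturday is September 4 and the fourth is September 25.
1 February 2033 is a Tuesday, so the first Monday is February 7 and the fourth is February 28.
At the standard offset (UTC+06:00), 04:00 UTC + 6h = 10:00 Kesosa standard time.
The standard-time date in Kesosa, March 11, 2033, does not fall between 25 September 2032 and 28 February 2033, so daylight saving is not in effect and Kesosa is at UTC+06:00.
04:00 UTC + 6h = 10:00 Kesosa.

10:00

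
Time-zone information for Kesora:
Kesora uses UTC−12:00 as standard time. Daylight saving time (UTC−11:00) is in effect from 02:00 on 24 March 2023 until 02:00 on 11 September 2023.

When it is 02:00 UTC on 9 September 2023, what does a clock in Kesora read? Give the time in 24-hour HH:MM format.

At the standard offset (UTC−12:00), 02:00 UTC − 12h = 14:00 Kesora standard time (rolling into the previous day, 8 September 2023).
The standard-time date in Kesora, 8 September 2023, falls between 24 March and 11 September, so daylight saving is in effect and Kesora is at UTC−11:00.
02:00 UTC − 11h = 15:00 local (rolling into the previous day, 8 September 2023).

15:00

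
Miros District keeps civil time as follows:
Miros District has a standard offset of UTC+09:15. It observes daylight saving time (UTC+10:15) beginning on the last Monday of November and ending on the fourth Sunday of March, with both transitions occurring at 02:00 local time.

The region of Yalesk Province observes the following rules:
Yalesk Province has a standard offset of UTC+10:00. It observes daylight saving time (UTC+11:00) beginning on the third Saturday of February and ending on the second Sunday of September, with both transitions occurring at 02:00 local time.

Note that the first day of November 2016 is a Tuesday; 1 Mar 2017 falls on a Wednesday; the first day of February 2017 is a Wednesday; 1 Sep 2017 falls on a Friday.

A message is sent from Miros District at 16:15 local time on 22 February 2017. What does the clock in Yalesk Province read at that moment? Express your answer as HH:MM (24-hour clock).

17:00

1 November 2016 is a Tuesday, so Mondays fall on 7, 14, 21, 28; the last is November 28.
1 March 2017 is a Wednesday, so the first Sunday is March 5 and the fourth is March 26.
Daylight saving runs 28 November 2016 – 26 March 2017; 22 February 2017 is inside that window, so Miros District is at UTC+10:15.
16:15 Miros District − 10h15m = 06:00 UTC.
1 February 2017 is a Wednesday, so the first Saturday is February 4 and the third is February 18.
1 September 2017 is a Friday, so the first Sunday is September 3 and the second is September 10.
At the standard offset (UTC+10:00), 06:00 UTC + 10h = 16:00 Yalesk Province standard time.
The standard-time date in Yalesk Province, 22 February 2017, falls between 18 February and 10 September, so daylight saving is in effect and Yalesk Province is at UTC+11:00.
06:00 UTC + 11h = 17:00 Yalesk Province.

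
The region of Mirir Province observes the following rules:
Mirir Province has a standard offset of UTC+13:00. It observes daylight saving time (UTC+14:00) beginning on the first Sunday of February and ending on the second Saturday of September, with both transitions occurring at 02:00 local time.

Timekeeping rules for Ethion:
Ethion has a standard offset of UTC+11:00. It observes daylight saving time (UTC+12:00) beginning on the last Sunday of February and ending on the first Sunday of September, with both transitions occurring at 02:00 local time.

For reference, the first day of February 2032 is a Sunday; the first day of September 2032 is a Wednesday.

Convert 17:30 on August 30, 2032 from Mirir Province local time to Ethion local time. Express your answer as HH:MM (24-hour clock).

1 February 2032 is a Sunday, so the first Sunday is February 1.
1 September 2032 is a Wednesday, so the first Saturday is September 4 and the second is September 11.
August 30, 2032 lies within the daylight-saving period (1 February – 11 September), so Mirir Province is on daylight time, UTC+14:00.
17:30 Mirir Province − 14h = 03:30 UTC.
1 February 2032 is a Sunday, so Sundays fall on 1, 8, 15, 22, 29; the last is February 29.
1 September 2032 is a Wednesday, so the first Sunday is September 5.
At the standard offset (UTC+11:00), 03:30 UTC + 11h = 14:30 Ethion standard time.
The standard-time date in Ethion, August 30, 2032, falls between 29 February and 5 September, so daylight saving is in effect and Ethion is at UTC+12:00.
03:30 UTC + 12h = 15:30 Ethion.

15:30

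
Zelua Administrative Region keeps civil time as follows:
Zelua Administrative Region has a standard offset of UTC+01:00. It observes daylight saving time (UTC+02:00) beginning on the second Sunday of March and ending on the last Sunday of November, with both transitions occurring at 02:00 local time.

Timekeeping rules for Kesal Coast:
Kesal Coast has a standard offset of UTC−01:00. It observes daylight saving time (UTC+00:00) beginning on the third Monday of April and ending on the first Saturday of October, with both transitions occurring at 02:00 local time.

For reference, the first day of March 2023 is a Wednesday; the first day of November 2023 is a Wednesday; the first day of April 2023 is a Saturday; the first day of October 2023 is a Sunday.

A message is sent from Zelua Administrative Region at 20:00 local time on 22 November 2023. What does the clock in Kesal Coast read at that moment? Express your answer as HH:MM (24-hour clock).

1 March 2023 is a Wednesday, so the first Sunday is March 5 and the second is March 12.
1 November 2023 is a Wednesday, so Sundays fall on 5, 12, 19, 26; the last is November 26.
22 November 2023 falls between 12 March and 26 November, so daylight saving is in effect and Zelua Administrative Region is at UTC+02:00.
20:00 Zelua Administrative Region − 2h = 18:00 UTC.
1 April 2023 is a Saturday, so the first Monday is April 3 and the third is April 17.
1 October 2023 is a Sunday, so the first Saturday is October 7.
At the standard offset (UTC−01:00), 18:00 UTC − 1h = 17:00 Kesal Coast standard time.
Daylight saving runs 17 April – 7 October; the standard-time date in Kesal Coast, 22 November 2023, is outside that window, so Kesal Coast is on standard time at UTC−01:00.
18:00 UTC − 1h = 17:00 Kesal Coast.

17:00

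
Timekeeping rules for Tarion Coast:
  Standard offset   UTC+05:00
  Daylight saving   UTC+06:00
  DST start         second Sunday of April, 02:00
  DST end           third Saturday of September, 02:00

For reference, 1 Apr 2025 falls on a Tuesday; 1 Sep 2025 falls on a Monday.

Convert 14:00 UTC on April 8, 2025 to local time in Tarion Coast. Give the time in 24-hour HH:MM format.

1 April 2025 is a Tuesday, so the first Sunday is April 6 and the second is April 13.
1 September 2025 is a Monday, so the first Saturday is September 6 and the third is September 20.
At the standard offset (UTC+05:00), 14:00 UTC + 5h = 19:00 Tarion Coast standard time.
The standard-time date in Tarion Coast, April 8, 2025, does not fall between 13 April and 20 September, so daylight saving is not in effect and Tarion Coast is at UTC+05:00.
14:00 UTC + 5h = 19:00 local.

19:00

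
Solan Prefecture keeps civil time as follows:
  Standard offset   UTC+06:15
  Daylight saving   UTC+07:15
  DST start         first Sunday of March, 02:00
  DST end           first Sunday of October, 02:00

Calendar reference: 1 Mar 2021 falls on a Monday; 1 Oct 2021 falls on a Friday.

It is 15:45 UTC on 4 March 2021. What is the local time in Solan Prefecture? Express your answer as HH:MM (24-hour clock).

1 March 2021 is a Monday, so the first Sunday is March 7.
1 October 2021 is a Friday, so the first Sunday is October 3.
At the standard offset (UTC+06:15), 15:45 UTC + 6h15m = 22:00 Solan Prefecture standard time.
Daylight saving runs 7 March – 3 October; the standard-time date in Solan Prefecture, 4 March 2021, is outside that window, so Solan Prefecture is on standard time at UTC+06:15.
15:45 UTC + 6h15m = 22:00 local.

22:00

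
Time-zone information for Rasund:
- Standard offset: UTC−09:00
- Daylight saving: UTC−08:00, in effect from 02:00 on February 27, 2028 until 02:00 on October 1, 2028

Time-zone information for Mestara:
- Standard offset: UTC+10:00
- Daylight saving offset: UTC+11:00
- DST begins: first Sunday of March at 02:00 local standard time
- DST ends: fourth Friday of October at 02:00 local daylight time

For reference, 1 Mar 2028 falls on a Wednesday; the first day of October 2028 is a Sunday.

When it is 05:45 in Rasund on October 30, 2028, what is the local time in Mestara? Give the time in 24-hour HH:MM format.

00:45

October 30, 2028 does not fall between 27 February and 1 October, so daylight saving is not in effect and Rasund is at UTC−09:00.
05:45 Rasund + 9h = 14:45 UTC.
1 March 2028 is a Wednesday, so the first Sunday is March 5.
1 October 2028 is a Sunday, so the first Friday is October 6 and the fourth is October 27.
At the standard offset (UTC+10:00), 14:45 UTC + 10h = 00:45 Mestara standard time (rolling into the next day, 31 October 2028).
The standard-time date in Mestara, October 31, 2028, is outside the daylight-saving period (5 March – 27 October), so Mestara is on standard time, UTC+10:00.
14:45 UTC + 10h = 00:45 Mestara (rolling into the next day, 31 October 2028).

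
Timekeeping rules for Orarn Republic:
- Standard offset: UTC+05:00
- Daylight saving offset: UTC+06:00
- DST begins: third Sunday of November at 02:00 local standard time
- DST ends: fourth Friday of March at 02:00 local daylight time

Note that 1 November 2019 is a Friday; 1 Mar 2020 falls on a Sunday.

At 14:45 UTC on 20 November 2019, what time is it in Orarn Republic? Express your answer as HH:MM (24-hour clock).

20:45

1 November 2019 is a Friday, so the first Sunday is November 3 and the third is November 17.
1 March 2020 is a Sunday, so the first Friday is March 6 and the fourth is March 27.
At the standard offset (UTC+05:00), 14:45 UTC + 5h = 19:45 Orarn Republic standard time.
The standard-time date in Orarn Republic, 20 November 2019, falls between 17 November 2019 and 27 March 2020, so daylight saving is in effect and Orarn Republic is at UTC+06:00.
14:45 UTC + 6h = 20:45 local.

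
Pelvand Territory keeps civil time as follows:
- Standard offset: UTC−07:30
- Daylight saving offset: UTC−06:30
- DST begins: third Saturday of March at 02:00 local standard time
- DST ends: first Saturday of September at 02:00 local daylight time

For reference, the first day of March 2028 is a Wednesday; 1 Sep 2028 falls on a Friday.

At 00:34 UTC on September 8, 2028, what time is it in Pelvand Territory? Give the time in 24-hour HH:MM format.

1 March 2028 is a Wednesday, so the first Saturday is March 4 and the third is March 18.
1 September 2028 is a Friday, so the first Saturday is September 2.
At the standard offset (UTC−07:30), 00:34 UTC − 7h30m = 17:04 Pelvand Territory standard time (rolling into the previous day, 7 September 2028).
The standard-time date in Pelvand Territory, September 7, 2028, does not fall between 18 March and 2 September, so daylight saving is not in effect and Pelvand Territory is at UTC−07:30.
00:34 UTC − 7h30m = 17:04 local (rolling into the previous day, 7 September 2028).

17:04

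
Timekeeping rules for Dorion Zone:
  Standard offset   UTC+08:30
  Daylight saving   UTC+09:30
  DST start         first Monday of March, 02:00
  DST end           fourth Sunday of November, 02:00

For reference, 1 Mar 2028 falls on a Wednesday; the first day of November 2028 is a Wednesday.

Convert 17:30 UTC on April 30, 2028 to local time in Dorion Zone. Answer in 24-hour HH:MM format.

1 March 2028 is a Wednesday, so the first Monday is March 6.
1 November 2028 is a Wednesday, so the first Sunday is November 5 and the fourth is November 26.
At the standard offset (UTC+08:30), 17:30 UTC + 8h30m = 02:00 Dorion Zone standard time (rolling into the next day, 1 May 2028).
Daylight saving runs 6 March – 26 November; the standard-time date in Dorion Zone, May 1, 2028, is inside that window, so Dorion Zone is at UTC+09:30.
17:30 UTC + 9h30m = 03:00 local (rolling into the next day, 1 May 2028).

03:00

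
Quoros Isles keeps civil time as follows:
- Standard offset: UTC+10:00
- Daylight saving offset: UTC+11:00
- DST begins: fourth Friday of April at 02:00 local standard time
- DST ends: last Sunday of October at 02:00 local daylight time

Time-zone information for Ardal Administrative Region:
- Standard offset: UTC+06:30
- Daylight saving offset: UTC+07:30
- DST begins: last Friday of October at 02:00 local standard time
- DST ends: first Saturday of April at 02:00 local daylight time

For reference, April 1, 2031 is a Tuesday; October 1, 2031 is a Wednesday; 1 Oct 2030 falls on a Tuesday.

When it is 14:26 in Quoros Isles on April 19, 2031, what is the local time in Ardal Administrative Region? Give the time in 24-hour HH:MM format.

1 April 2031 is a Tuesday, so the first Friday is April 4 and the fourth is April 25.
1 October 2031 is a Wednesday, so Sundays fall on 5, 12, 19, 26; the last is October 26.
Daylight saving runs 25 April – 26 October; April 19, 2031 is outside that window, so Quoros Isles is on standard time at UTC+10:00.
14:26 Quoros Isles − 10h = 04:26 UTC.
1 October 2030 is a Tuesday, so Fridays fall on 4, 11, 18, 25; the last is October 25.
1 April 2031 is a Tuesday, so the first Saturday is April 5.
At the standard offset (UTC+06:30), 04:26 UTC + 6h30m = 10:56 Ardal Administrative Region standard time.
The standard-time date in Ardal Administrative Region, April 19, 2031, does not fall between 25 October 2030 and 5 April 2031, so daylight saving is not in effect and Ardal Administrative Region is at UTC+06:30.
04:26 UTC + 6h30m = 10:56 Ardal Administrative Region.

10:56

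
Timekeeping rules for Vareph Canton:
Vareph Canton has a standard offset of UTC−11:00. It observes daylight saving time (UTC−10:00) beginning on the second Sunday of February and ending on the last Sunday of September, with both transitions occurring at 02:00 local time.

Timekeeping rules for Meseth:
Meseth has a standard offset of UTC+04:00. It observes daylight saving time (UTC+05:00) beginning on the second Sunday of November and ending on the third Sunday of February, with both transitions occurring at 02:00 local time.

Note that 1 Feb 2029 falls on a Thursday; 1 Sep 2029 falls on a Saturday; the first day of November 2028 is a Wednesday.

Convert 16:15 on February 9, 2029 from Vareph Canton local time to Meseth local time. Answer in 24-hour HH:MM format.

08:15

1 February 2029 is a Thursday, so the first Sunday is February 4 and the second is February 11.
1 September 2029 is a Saturday, so Sundays fall on 2, 9, 16, 23, 30; the last is September 30.
February 9, 2029 is outside the daylight-saving period (11 February – 30 September), so Vareph Canton is on standard time, UTC−11:00.
16:15 Vareph Canton + 11h = 03:15 UTC (rolling into the next day, 10 February 2029).
1 November 2028 is a Wednesday, so the first Sunday is November 5 and the second is November 12.
1 February 2029 is a Thursday, so the first Sunday is February 4 and the third is February 18.
At the standard offset (UTC+04:00), 03:15 UTC + 4h = 07:15 Meseth standard time.
Daylight saving runs 12 November 2028 – 18 February 2029; the standard-time date in Meseth, February 10, 2029, is inside that window, so Meseth is at UTC+05:00.
03:15 UTC + 5h = 08:15 Meseth.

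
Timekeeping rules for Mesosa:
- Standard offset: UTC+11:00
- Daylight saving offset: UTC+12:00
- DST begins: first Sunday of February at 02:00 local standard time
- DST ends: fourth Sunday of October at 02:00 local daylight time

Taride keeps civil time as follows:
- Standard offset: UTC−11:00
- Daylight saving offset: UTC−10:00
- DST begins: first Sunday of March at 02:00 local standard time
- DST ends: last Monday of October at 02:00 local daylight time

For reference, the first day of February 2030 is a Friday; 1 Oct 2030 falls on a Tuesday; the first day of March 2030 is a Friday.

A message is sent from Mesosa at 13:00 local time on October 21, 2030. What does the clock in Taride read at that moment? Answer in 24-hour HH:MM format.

15:00

1 February 2030 is a Friday, so the first Sunday is February 3.
1 October 2030 is a Tuesday, so the first Sunday is October 6 and the fourth is October 27.
October 21, 2030 falls between 3 February and 27 October, so daylight saving is in effect and Mesosa is at UTC+12:00.
13:00 Mesosa − 12h = 01:00 UTC.
1 March 2030 is a Friday, so the first Sunday is March 3.
1 October 2030 is a Tuesday, so Mondays fall on 7, 14, 21, 28; the last is October 28.
At the standard offset (UTC−11:00), 01:00 UTC − 11h = 14:00 Taride standard time (rolling into the previous day, 20 October 2030).
The standard-time date in Taride, October 20, 2030, lies within the daylight-saving period (3 March – 28 October), so Taride is on daylight time, UTC−10:00.
01:00 UTC − 10h = 15:00 Taride (rolling into the previous day, 20 October 2030).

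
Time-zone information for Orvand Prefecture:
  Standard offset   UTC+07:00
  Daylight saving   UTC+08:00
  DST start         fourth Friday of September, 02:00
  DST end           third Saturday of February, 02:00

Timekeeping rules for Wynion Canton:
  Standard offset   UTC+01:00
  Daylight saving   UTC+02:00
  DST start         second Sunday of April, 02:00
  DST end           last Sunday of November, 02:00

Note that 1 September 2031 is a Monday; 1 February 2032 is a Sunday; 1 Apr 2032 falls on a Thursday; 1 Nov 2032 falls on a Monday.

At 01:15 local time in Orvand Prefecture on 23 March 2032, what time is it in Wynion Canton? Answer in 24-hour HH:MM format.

19:15

1 September 2031 is a Monday, so the first Friday is September 5 and the fourth is September 26.
1 February 2032 is a Sunday, so the first Saturday is February 7 and the third is February 21.
23 March 2032 is outside the daylight-saving period (26 September 2031 – 21 February 2032), so Orvand Prefecture is on standard time, UTC+07:00.
01:15 Orvand Prefecture − 7h = 18:15 UTC (rolling into the previous day, 22 March 2032).
1 April 2032 is a Thursday, so the first Sunday is April 4 and the second is April 11.
1 November 2032 is a Monday, so Sundays fall on 7, 14, 21, 28; the last is November 28.
At the standard offset (UTC+01:00), 18:15 UTC + 1h = 19:15 Wynion Canton standard time.
The standard-time date in Wynion Canton, 22 March 2032, does not fall between 11 April and 28 November, so daylight saving is not in effect and Wynion Canton is at UTC+01:00.
18:15 UTC + 1h = 19:15 Wynion Canton.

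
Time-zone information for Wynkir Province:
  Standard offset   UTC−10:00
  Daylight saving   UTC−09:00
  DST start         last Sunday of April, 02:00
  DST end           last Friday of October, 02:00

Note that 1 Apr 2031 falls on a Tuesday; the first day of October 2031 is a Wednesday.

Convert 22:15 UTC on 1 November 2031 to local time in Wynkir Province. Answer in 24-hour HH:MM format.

12:15

1 April 2031 is a Tuesday, so Sundays fall on 6, 13, 20, 27; the last is April 27.
1 October 2031 is a Wednesday, so Fridays fall on 3, 10, 17, 24, 31; the last is October 31.
At the standard offset (UTC−10:00), 22:15 UTC − 10h = 12:15 Wynkir Province standard time.
The standard-time date in Wynkir Province, 1 November 2031, does not fall between 27 April and 31 October, so daylight saving is not in effect and Wynkir Province is at UTC−10:00.
22:15 UTC − 10h = 12:15 local.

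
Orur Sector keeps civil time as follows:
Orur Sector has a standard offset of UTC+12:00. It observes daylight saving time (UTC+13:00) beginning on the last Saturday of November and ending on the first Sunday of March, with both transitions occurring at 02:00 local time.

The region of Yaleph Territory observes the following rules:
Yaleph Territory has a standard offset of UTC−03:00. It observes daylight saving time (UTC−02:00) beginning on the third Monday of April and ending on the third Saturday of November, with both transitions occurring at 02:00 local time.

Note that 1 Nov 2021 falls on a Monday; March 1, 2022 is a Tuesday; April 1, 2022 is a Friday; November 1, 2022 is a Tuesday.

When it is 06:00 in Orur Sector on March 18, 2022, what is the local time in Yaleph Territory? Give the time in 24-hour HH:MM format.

15:00

1 November 2021 is a Monday, so Saturdays fall on 6, 13, 20, 27; the last is November 27.
1 March 2022 is a Tuesday, so the first Sunday is March 6.
March 18, 2022 does not fall between 27 November 2021 and 6 March 2022, so daylight saving is not in effect and Orur Sector is at UTC+12:00.
06:00 Orur Sector − 12h = 18:00 UTC (rolling into the previous day, 17 March 2022).
1 April 2022 is a Friday, so the first Monday is April 4 and the third is April 18.
1 November 2022 is a Tuesday, so the first Saturday is November 5 and the third is November 19.
At the standard offset (UTC−03:00), 18:00 UTC − 3h = 15:00 Yaleph Territory standard time.
The standard-time date in Yaleph Territory, March 17, 2022, does not fall between 18 April and 19 November, so daylight saving is not in effect and Yaleph Territory is at UTC−03:00.
18:00 UTC − 3h = 15:00 Yaleph Territory.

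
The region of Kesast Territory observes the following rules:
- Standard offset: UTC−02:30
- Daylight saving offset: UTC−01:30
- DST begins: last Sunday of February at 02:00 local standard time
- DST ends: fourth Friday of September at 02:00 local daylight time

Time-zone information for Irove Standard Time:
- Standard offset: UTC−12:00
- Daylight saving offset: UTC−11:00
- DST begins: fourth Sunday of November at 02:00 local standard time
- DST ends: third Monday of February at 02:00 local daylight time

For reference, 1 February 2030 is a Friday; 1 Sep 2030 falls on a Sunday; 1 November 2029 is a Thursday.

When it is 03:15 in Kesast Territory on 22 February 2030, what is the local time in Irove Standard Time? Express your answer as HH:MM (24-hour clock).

17:45

1 February 2030 is a Friday, so Sundays fall on 3, 10, 17, 24; the last is February 24.
1 September 2030 is a Sunday, so the first Friday is September 6 and the fourth is September 27.
Daylight saving runs 24 February – 27 September; 22 February 2030 is outside that window, so Kesast Territory is on standard time at UTC−02:30.
03:15 Kesast Territory + 2h30m = 05:45 UTC.
1 November 2029 is a Thursday, so the first Sunday is November 4 and the fourth is November 25.
1 February 2030 is a Friday, so the first Monday is February 4 and the third is February 18.
At the standard offset (UTC−12:00), 05:45 UTC − 12h = 17:45 Irove Standard Time standard time (rolling into the previous day, 21 February 2030).
Daylight saving runs 25 November 2029 – 18 February 2030; the standard-time date in Irove Standard Time, 21 February 2030, is outside that window, so Irove Standard Time is on standard time at UTC−12:00.
05:45 UTC − 12h = 17:45 Irove Standard Time (rolling into the previous day, 21 February 2030).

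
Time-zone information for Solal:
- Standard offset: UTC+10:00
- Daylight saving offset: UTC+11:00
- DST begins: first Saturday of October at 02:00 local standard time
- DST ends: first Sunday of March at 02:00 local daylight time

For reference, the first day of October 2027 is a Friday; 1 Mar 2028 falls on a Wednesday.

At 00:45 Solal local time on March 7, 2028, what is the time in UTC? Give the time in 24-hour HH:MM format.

1 October 2027 is a Friday, so the first Saturday is October 2.
1 March 2028 is a Wednesday, so the first Sunday is March 5.
March 7, 2028 does not fall between 2 October 2027 and 5 March 2028, so daylight saving is not in effect and Solal is at UTC+10:00.
00:45 local − 10h = 14:45 UTC (rolling into the previous day, 6 March 2028).

14:45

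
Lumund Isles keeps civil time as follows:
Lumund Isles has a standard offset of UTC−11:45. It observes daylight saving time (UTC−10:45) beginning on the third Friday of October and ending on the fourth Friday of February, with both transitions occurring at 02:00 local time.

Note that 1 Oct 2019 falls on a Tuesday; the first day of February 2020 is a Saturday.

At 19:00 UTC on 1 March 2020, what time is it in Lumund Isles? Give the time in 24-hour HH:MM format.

1 October 2019 is a Tuesday, so the first Friday is October 4 and the third is October 18.
1 February 2020 is a Saturday, so the first Friday is February 7 and the fourth is February 28.
At the standard offset (UTC−11:45), 19:00 UTC − 11h45m = 07:15 Lumund Isles standard time.
The standard-time date in Lumund Isles, 1 March 2020, is outside the daylight-saving period (18 October 2019 – 28 February 2020), so Lumund Isles is on standard time, UTC−11:45.
19:00 UTC − 11h45m = 07:15 local.

07:15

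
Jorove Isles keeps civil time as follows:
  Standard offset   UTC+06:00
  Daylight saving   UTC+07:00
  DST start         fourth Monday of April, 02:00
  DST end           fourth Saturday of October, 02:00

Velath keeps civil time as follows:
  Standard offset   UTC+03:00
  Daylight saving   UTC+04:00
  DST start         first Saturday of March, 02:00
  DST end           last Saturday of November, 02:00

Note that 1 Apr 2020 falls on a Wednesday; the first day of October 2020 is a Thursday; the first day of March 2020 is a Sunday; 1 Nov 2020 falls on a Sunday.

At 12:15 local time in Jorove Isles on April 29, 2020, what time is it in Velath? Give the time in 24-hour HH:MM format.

09:15

1 April 2020 is a Wednesday, so the first Monday is April 6 and the fourth is April 27.
1 October 2020 is a Thursday, so the first Saturday is October 3 and the fourth is October 24.
April 29, 2020 lies within the daylight-saving period (27 April – 24 October), so Jorove Isles is on daylight time, UTC+07:00.
12:15 Jorove Isles − 7h = 05:15 UTC.
1 March 2020 is a Sunday, so the first Saturday is March 7.
1 November 2020 is a Sunday, so Saturdays fall on 7, 14, 21, 28; the last is November 28.
At the standard offset (UTC+03:00), 05:15 UTC + 3h = 08:15 Velath standard time.
Daylight saving runs 7 March – 28 November; the standard-time date in Velath, April 29, 2020, is inside that window, so Velath is at UTC+04:00.
05:15 UTC + 4h = 09:15 Velath.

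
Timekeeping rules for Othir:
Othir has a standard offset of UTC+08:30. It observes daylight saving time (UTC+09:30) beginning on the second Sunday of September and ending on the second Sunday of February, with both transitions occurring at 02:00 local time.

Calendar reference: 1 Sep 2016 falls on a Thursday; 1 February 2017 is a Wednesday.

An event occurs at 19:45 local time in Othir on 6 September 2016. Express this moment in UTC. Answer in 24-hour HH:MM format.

1 September 2016 is a Thursday, so the first Sunday is September 4 and the second is September 11.
1 February 2017 is a Wednesday, so the first Sunday is February 5 and the second is February 12.
6 September 2016 is outside the daylight-saving period (11 September 2016 – 12 February 2017), so Othir is on standard time, UTC+08:30.
19:45 local − 8h30m = 11:15 UTC.

11:15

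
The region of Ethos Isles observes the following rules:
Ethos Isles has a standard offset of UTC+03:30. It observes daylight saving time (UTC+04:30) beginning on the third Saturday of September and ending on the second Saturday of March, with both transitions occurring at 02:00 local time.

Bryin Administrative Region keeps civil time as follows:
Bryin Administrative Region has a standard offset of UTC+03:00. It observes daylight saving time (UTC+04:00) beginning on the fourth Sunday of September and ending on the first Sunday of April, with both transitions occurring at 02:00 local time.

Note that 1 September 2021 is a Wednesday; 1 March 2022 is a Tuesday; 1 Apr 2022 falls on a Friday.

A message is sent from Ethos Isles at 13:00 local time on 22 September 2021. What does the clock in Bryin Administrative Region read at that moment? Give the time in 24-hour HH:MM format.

1 September 2021 is a Wednesday, so the first Saturday is September 4 and the third is September 18.
1 March 2022 is a Tuesday, so the first Saturday is March 5 and the second is March 12.
22 September 2021 lies within the daylight-saving period (18 September 2021 – 12 March 2022), so Ethos Isles is on daylight time, UTC+04:30.
13:00 Ethos Isles − 4h30m = 08:30 UTC.
1 September 2021 is a Wednesday, so the first Sunday is September 5 and the fourth is September 26.
1 April 2022 is a Friday, so the first Sunday is April 3.
At the standard offset (UTC+03:00), 08:30 UTC + 3h = 11:30 Bryin Administrative Region standard time.
The standard-time date in Bryin Administrative Region, 22 September 2021, is outside the daylight-saving period (26 September 2021 – 3 April 2022), so Bryin Administrative Region is on standard time, UTC+03:00.
08:30 UTC + 3h = 11:30 Bryin Administrative Region.

11:30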